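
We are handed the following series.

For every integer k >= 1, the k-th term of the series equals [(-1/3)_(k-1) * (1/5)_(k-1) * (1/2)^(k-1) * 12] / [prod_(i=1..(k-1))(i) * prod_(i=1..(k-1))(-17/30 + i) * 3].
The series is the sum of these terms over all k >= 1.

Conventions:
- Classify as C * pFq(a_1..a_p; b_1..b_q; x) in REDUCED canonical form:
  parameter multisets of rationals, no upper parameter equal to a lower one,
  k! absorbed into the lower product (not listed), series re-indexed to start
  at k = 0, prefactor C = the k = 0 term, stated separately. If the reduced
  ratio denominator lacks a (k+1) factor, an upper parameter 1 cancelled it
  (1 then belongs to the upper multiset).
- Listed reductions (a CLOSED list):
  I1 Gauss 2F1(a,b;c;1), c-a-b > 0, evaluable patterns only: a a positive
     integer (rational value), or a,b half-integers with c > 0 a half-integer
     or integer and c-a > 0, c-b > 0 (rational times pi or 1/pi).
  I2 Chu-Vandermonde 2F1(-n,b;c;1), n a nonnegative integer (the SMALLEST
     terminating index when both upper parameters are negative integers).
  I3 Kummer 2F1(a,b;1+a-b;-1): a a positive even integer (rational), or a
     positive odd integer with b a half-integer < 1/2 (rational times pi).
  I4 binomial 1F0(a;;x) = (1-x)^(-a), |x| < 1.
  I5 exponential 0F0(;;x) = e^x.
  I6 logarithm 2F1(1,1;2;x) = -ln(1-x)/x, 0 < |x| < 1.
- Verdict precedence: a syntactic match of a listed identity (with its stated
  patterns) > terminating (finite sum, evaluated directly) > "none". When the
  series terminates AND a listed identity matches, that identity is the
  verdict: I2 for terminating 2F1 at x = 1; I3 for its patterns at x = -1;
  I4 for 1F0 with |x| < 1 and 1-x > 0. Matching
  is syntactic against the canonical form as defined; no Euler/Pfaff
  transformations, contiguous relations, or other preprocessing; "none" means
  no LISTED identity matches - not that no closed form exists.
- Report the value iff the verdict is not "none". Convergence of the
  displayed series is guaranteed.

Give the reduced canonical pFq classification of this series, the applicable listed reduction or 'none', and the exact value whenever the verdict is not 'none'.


Key step: t_0 being 4, the product of the first k integers (prefactor 4) is k!.
Step ratio: r(k) = (1/2) * (k-1/3) (k+1/5) / [(k+13/30) (k+1)] ; factor over Q: parameters, x = (1/2), and C = 4.

Canonical form: C = 4 times 2F1 with upper {-1/3, 1/5}, lower {13/30}, x = 1/2. Verdict: none. No listed pattern accepts 2F1(-1/3, 1/5; 13/30; 1/2).


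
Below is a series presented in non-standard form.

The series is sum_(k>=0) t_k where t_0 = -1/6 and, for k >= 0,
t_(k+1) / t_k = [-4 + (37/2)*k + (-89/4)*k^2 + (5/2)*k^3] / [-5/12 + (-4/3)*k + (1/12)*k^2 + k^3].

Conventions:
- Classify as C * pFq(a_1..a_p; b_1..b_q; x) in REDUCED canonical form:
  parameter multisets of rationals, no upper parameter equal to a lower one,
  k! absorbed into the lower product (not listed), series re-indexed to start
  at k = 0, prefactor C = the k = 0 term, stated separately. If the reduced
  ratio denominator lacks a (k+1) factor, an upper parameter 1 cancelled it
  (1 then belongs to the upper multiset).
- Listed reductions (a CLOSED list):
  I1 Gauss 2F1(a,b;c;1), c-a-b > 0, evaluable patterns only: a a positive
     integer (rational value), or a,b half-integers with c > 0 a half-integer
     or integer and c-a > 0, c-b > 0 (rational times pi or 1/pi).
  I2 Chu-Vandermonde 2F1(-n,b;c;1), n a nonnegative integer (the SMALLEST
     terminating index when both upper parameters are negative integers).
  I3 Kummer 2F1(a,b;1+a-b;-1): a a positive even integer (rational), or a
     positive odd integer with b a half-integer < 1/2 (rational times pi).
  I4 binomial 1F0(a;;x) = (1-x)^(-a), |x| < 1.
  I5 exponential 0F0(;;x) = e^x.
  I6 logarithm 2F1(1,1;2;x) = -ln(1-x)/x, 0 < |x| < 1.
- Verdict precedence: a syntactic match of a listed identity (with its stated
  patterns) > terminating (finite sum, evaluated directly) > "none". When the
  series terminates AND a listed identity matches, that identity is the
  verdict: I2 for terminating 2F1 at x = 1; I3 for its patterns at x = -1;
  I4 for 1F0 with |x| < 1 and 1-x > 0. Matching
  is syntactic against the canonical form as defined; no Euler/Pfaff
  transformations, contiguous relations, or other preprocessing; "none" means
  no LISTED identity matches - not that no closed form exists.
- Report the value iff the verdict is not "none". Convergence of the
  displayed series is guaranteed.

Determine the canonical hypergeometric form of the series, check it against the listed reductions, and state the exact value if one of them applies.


Classification (C = -1/6): 3F2 with upper {-8, -1/2, -2/5}, lower {-5/4, 1/3}, argument x = 5/2. Verdict: terminating - upper parameter -8 makes this a finite sum (last index 8), evaluated exactly. Sum: -42951379/8339100.

Key step: from the first term -1/6: roots of the ratio polynomials (C = -1/6, x = 5/2) are the negated parameters.
Adjacent-term ratio: r(k) = (5/2) * (k-8) (k-1/2) (k-2/5) / [(k-5/4) (k+1/3) (k+1)] - rational in k, leading ratio (5/2); with t_0 = -1/6, classification follows.


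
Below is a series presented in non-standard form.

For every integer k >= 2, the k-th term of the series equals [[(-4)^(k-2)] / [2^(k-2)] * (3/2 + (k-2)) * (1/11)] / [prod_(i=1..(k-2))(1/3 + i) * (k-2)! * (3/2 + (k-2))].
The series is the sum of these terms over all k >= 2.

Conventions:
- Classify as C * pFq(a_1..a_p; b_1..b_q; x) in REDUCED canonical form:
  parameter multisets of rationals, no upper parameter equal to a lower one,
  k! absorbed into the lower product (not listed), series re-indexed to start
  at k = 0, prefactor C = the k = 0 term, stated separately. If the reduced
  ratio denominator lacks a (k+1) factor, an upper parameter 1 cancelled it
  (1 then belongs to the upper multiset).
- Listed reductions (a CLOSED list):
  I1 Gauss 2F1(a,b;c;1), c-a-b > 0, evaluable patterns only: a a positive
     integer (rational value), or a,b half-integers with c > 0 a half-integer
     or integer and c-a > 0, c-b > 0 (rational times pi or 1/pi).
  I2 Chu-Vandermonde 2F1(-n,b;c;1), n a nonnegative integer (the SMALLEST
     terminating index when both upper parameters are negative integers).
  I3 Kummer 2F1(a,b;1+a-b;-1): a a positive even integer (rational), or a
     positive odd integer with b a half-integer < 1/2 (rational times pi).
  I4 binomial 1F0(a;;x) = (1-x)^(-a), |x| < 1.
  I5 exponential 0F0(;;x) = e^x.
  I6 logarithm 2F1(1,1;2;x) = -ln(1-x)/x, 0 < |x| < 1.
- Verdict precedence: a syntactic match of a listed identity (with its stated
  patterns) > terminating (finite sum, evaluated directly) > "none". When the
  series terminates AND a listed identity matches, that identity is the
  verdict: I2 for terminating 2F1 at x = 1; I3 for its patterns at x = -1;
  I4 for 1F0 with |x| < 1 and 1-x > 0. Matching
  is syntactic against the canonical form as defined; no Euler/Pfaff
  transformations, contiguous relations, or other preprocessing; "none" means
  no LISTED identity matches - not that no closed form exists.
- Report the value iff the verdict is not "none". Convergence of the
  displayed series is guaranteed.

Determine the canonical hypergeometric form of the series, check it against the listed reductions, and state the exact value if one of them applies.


Structural cue: t_0 being 1/11, the two k-th powers (prefactor 1/11) combine into one argument.
Adjacent-term ratio: r(k) = (-2) * 1 / [(k+4/3) (k+1)] - rational in k, leading ratio (-2); with t_0 = 1/11, classification follows.

Prefactor 1/11, argument -2: 0F1 with upper {-} over lower {4/3}. Verdict: none. No listed pattern accepts 0F1(-; 4/3; -2).


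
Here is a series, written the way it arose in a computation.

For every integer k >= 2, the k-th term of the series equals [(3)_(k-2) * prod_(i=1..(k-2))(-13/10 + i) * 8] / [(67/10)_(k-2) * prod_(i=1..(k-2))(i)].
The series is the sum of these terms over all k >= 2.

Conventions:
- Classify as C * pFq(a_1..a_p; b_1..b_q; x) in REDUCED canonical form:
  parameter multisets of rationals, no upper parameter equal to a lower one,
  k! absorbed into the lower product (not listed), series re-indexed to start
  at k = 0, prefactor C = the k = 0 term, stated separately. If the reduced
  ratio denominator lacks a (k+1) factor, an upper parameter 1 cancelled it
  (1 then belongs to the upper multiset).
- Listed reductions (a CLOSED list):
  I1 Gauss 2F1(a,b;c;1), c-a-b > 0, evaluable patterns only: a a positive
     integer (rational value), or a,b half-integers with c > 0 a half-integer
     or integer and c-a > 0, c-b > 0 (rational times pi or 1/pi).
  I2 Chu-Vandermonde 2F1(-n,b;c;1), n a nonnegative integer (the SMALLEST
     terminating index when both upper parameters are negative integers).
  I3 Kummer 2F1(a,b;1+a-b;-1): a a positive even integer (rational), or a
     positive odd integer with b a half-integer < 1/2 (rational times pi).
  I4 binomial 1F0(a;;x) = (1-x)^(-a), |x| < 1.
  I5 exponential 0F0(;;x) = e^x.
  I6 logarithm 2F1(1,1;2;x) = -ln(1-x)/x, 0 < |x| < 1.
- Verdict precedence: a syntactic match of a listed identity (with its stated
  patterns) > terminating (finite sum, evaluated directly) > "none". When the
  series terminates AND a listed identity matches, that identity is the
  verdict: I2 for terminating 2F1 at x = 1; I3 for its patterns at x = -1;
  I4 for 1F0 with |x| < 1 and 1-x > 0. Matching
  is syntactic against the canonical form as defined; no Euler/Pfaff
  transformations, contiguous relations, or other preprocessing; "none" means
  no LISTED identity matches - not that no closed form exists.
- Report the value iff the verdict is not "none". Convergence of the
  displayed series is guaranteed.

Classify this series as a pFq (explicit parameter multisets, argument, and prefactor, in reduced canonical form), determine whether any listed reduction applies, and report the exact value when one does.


Key step: t_0 = 8 here, and the product of the first k integers (C = 8, x = 1) is k!.
Term ratio: r(k) = 1 * (k-3/10) (k+3) / [(k+67/10) (k+1)] - rational in k, leading ratio 1; with t_0 = 8, classification follows.

The series (x = 1) is 2F1: upper {-3/10, 3}, lower {67/10}, prefactor 8. Verdict: Gauss (I1, integer-parameter pattern) applies (x = 1: the Gamma ratio telescopes since c-a-b = 4 > 0 and a = 3 in Z>0). Its exact value is 33041/5000.


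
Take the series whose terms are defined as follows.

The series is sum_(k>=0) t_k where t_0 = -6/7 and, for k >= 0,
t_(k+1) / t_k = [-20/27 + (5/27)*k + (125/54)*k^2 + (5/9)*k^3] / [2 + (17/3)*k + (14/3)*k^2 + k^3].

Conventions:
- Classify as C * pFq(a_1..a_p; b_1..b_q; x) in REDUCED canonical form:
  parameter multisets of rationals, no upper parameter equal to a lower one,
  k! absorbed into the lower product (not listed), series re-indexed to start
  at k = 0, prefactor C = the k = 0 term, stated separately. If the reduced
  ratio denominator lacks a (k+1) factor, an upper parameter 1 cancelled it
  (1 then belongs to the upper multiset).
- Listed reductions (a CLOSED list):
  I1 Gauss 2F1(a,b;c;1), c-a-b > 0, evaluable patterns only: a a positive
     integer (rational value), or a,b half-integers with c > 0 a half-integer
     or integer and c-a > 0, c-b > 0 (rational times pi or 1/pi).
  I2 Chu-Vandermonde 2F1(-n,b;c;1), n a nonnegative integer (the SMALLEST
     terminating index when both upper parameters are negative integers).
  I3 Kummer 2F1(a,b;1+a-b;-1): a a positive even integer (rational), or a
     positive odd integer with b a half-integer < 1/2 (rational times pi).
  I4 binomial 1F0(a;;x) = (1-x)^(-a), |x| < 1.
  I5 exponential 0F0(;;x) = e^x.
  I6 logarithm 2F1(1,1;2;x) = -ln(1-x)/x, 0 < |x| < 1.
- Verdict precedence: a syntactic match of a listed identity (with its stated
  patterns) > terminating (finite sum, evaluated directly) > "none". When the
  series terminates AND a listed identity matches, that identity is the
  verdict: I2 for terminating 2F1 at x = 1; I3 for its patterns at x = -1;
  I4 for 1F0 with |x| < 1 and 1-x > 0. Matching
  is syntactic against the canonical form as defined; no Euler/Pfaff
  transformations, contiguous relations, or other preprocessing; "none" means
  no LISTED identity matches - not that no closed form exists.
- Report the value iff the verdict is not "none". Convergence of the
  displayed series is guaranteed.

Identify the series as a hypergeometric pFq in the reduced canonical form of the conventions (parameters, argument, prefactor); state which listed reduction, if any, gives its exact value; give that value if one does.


At argument 5/9: a 2F1 with upper {-1/2, 4}, lower {3}, scaled by C = -6/7. Verdict: none. No listed pattern accepts 2F1(-1/2, 4; 3; 5/9).

First insight: t_0 = -6/7 here, and the ratio is unreduced: k + 2/3 divides both sides (C = -6/7, x = 5/9).
Step ratio: r(k) = (5/9) * (k-1/2) (k+4) / [(k+3) (k+1)] - rational; roots negated = parameters, x = (5/9), C = -6/7.


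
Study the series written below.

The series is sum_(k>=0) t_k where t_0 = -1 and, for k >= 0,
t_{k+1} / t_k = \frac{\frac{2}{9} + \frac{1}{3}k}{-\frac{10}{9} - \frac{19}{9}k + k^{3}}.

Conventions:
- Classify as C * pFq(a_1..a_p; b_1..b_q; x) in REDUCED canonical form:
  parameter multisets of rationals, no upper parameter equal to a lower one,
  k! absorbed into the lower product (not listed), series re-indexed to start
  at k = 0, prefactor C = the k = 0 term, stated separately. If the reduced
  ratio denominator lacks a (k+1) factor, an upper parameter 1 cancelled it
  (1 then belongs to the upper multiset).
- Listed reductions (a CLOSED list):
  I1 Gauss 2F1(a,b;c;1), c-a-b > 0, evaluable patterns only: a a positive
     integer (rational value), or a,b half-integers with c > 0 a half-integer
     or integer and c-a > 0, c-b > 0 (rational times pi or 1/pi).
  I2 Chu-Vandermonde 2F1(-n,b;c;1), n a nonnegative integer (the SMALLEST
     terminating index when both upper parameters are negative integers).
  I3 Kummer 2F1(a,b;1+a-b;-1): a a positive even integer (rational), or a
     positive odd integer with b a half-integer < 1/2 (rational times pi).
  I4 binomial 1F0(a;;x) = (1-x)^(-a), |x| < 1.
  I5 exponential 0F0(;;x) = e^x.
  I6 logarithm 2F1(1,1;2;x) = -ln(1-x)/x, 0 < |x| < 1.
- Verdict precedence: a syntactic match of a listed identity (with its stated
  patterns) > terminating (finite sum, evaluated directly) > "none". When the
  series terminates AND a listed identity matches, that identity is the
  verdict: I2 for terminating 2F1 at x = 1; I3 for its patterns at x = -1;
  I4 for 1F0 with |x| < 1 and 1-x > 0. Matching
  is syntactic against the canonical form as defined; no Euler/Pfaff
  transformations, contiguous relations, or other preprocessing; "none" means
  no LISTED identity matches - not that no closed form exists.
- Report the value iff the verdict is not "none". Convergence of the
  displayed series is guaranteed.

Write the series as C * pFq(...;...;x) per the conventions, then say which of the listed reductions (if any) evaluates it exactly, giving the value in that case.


Classification (C = -1): 0F1 with upper {-}, lower {-\frac{5}{3}}, argument x = \frac{1}{3}. Verdict: none. Every listed pattern misses the 0F1 form at \frac{1}{3}, upper {-}.

Key observation: t_0 = -1 here, and cancel k + 2/3 from the displayed ratio first; then C = -1, x = 1/3.
Consecutive-term ratio: r(k) = \frac{1}{3} * 1 / [(k-\frac{5}{3}) (k+1)] - rational; roots negated = parameters, x = \frac{1}{3}, C = -1.


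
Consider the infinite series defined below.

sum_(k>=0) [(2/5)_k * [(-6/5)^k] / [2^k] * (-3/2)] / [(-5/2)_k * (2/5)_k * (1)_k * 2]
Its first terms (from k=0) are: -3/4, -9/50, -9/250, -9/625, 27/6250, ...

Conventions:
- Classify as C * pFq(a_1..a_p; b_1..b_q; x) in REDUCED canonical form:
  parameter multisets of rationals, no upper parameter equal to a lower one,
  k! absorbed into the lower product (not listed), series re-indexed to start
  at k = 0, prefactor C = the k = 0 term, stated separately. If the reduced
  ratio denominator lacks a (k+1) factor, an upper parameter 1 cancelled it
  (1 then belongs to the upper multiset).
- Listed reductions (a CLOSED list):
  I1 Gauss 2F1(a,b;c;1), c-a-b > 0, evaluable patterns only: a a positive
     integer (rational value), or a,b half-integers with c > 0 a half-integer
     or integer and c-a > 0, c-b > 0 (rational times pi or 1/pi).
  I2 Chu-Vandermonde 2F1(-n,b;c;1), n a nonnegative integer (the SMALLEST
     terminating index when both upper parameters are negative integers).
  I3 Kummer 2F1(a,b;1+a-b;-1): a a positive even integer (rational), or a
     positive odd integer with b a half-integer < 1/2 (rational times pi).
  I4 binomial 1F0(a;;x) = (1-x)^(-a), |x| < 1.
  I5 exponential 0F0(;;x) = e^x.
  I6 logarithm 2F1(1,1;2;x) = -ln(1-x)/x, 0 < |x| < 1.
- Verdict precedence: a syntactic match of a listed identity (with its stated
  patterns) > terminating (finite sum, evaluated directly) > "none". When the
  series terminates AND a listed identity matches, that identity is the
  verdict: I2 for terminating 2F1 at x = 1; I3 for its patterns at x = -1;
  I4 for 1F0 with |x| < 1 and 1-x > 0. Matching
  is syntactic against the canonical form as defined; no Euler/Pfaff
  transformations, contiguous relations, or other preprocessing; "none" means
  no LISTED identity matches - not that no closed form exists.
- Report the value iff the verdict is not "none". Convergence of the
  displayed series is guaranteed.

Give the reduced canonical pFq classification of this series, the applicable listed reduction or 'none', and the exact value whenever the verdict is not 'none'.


Structural cue: with t_0 = -3/4, the constant factors (prefactor -3/4) combine into one prefactor.
Ratio: r(k) = (-3/5) * 1 / [(k-5/2) (k+1)] - rational; roots negated = parameters, x = (-3/5), C = -3/4.

Canonical form: C = -3/4 times 0F1 with upper {-}, lower {-5/2}, x = -3/5. Verdict: none - this 0F1 at x = -3/5 matches no listed pattern, and upper {-} holds no stopper.


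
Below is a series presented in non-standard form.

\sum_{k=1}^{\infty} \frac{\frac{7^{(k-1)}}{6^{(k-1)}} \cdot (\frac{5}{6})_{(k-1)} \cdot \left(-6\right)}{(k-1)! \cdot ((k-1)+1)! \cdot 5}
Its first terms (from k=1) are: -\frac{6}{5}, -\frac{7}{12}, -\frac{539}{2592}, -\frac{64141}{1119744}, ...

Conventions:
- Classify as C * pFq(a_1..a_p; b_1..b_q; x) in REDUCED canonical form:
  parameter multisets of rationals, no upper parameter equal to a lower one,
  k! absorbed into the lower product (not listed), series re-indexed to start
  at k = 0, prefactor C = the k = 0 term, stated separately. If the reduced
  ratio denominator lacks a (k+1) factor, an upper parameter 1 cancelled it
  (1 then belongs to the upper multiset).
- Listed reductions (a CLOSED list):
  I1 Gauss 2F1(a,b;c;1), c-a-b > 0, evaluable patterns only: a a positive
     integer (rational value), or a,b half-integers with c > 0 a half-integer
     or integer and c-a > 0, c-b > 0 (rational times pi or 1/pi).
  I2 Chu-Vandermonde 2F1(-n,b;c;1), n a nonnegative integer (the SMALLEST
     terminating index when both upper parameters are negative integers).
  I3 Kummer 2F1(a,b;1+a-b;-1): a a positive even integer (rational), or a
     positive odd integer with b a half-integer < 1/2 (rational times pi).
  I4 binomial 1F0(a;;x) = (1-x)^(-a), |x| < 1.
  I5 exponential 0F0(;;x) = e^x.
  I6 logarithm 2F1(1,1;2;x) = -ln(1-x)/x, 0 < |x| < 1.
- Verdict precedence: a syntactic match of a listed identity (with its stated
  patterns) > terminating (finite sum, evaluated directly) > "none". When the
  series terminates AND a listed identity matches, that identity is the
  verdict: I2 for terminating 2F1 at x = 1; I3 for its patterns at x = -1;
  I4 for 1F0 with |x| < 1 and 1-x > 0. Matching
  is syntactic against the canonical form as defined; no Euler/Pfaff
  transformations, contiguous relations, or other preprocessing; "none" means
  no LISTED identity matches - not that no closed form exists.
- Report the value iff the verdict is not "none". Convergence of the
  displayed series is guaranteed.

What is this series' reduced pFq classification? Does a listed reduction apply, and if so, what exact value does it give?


Key step: t_0 being -\frac{6}{5}, the denominator's factorial ratio (C = -6/5, x = 7/6) is a lower Pochhammer.
Step ratio: r(k) = \frac{7}{6} * (k+\frac{5}{6}) / [(k+2) (k+1)] - rational in k. x = \frac{7}{6}; t_0 = -\frac{6}{5}; negate the roots.

At argument \frac{7}{6}: a 1F1 with upper {\frac{5}{6}}, lower {2}, scaled by C = -\frac{6}{5}. Verdict: none - this 1F1 at x = \frac{7}{6} matches no listed pattern, and upper {\frac{5}{6}} holds no stopper.


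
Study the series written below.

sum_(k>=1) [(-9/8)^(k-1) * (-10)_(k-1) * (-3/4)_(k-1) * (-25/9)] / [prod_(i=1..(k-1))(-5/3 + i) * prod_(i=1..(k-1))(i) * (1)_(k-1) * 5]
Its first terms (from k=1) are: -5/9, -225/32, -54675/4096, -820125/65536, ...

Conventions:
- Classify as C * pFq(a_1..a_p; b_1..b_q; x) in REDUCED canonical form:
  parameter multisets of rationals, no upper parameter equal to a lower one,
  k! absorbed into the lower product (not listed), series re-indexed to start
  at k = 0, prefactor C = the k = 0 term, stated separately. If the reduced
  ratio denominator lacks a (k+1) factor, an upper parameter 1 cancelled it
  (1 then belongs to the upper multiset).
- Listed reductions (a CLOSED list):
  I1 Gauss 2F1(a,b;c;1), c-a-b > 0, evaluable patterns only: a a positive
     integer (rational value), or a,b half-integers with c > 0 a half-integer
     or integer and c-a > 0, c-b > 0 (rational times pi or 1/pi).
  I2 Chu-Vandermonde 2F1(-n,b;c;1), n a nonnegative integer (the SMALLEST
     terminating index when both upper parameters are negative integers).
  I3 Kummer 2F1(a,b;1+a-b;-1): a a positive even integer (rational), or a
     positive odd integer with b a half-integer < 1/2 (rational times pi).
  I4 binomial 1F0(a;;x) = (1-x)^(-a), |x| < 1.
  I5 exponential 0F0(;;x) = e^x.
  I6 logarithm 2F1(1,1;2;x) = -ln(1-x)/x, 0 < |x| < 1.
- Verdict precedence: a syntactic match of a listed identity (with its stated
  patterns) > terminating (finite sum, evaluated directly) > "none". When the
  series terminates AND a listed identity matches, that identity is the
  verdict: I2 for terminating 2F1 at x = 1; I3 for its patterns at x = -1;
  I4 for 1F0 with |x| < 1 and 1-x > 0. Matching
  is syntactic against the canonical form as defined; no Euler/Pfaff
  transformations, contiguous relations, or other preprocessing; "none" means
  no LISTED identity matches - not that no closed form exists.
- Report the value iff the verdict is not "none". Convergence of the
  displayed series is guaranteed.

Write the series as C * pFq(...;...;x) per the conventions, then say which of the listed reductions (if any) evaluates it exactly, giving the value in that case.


The tell: t_0 = -5/9 here, and the lower running product (C = -5/9, x = -9/8) is a rising factorial.
Consecutive-term ratio: r(k) = (-9/8) * (k-10) (k-3/4) / [(k-2/3) (k+1) (k+1)] - rational; roots negated = parameters, x = (-9/8), C = -5/9.

Canonical form: C = -5/9 times 2F2 with upper {-10, -3/4}, lower {-2/3, 1}, x = -9/8. Verdict: terminating at k = 10: the factor (-10)_k kills every later term; summing the 11 survivors is exact. Sum: -21074813248770025426583719/511343745723228770795520.


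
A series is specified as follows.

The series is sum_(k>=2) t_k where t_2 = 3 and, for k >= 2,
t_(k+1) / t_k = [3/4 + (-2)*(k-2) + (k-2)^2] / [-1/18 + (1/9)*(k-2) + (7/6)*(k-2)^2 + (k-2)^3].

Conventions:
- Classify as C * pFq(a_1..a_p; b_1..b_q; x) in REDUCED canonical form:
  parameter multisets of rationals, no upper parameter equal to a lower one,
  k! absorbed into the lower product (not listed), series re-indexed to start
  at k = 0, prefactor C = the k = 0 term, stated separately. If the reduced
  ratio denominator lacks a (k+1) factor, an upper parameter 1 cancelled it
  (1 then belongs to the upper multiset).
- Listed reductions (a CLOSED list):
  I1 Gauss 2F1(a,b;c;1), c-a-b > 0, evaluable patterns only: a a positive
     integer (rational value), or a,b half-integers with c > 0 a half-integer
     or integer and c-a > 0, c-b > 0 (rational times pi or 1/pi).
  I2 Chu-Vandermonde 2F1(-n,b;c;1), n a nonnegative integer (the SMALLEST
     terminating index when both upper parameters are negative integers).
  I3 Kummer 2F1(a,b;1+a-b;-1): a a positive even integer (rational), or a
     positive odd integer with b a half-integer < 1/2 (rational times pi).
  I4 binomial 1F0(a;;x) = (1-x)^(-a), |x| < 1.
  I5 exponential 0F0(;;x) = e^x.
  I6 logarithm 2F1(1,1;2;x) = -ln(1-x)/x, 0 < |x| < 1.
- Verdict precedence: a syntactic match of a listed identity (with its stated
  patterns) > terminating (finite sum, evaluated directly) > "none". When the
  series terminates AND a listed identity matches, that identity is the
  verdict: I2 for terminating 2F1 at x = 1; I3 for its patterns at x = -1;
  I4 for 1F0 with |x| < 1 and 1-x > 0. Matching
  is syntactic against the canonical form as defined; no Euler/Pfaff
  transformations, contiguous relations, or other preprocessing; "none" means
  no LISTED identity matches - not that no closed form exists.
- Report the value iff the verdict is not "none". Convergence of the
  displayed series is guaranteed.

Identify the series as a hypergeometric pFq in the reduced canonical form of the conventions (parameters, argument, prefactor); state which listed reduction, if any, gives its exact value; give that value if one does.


Key observation: t_0 being 3, roots of the ratio polynomials (prefactor 3) are the negated parameters.
Adjacent-term ratio: r(k) = 1 * (k-3/2) (k-1/2) / [(k-1/6) (k+1/3) (k+1)] - poly over poly, x = 1 from leading terms; C = 3 at k = 0.

With C = 3: the canonical form is 2F2(-3/2, -1/2; -1/6, 1/3; 1). Verdict: none. No listed pattern accepts 2F2(-3/2, -1/2; -1/6, 1/3; 1).


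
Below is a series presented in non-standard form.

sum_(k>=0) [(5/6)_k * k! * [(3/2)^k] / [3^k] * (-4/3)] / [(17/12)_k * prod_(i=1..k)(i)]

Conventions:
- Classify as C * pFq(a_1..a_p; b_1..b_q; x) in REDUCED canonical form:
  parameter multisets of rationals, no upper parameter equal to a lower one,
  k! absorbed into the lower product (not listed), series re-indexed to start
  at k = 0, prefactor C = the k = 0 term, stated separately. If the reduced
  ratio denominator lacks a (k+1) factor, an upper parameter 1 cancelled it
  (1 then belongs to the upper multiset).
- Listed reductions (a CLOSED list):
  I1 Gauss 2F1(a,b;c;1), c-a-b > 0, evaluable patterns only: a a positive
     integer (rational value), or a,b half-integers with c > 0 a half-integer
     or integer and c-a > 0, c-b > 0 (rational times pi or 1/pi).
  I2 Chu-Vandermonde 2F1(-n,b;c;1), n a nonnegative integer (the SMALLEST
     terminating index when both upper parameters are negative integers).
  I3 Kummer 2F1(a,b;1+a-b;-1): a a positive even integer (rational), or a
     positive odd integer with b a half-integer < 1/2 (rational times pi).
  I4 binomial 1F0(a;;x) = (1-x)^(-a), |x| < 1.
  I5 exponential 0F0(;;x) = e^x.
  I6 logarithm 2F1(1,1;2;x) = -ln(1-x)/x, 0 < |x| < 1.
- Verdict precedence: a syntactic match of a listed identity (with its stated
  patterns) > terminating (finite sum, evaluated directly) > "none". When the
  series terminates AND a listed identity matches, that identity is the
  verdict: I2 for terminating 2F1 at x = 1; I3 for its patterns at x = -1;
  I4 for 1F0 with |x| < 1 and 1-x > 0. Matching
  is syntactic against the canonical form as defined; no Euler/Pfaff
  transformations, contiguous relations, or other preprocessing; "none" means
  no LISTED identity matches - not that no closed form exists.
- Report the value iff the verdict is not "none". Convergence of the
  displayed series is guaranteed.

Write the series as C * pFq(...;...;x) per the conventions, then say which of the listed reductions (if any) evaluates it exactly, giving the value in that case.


The series (x = 1/2) is 2F1: upper {5/6, 1}, lower {17/12}, prefactor -4/3. Verdict: none. Every listed pattern misses the 2F1 form at 1/2, upper {5/6, 1}.

Key step: with t_0 = -4/3, the product of the first k integers (prefactor -4/3) is k!.
Term ratio: r(k) = (1/2) * (k+5/6) (k+1) / [(k+17/12) (k+1)] - rational; roots negated = parameters, x = (1/2), C = -4/3.


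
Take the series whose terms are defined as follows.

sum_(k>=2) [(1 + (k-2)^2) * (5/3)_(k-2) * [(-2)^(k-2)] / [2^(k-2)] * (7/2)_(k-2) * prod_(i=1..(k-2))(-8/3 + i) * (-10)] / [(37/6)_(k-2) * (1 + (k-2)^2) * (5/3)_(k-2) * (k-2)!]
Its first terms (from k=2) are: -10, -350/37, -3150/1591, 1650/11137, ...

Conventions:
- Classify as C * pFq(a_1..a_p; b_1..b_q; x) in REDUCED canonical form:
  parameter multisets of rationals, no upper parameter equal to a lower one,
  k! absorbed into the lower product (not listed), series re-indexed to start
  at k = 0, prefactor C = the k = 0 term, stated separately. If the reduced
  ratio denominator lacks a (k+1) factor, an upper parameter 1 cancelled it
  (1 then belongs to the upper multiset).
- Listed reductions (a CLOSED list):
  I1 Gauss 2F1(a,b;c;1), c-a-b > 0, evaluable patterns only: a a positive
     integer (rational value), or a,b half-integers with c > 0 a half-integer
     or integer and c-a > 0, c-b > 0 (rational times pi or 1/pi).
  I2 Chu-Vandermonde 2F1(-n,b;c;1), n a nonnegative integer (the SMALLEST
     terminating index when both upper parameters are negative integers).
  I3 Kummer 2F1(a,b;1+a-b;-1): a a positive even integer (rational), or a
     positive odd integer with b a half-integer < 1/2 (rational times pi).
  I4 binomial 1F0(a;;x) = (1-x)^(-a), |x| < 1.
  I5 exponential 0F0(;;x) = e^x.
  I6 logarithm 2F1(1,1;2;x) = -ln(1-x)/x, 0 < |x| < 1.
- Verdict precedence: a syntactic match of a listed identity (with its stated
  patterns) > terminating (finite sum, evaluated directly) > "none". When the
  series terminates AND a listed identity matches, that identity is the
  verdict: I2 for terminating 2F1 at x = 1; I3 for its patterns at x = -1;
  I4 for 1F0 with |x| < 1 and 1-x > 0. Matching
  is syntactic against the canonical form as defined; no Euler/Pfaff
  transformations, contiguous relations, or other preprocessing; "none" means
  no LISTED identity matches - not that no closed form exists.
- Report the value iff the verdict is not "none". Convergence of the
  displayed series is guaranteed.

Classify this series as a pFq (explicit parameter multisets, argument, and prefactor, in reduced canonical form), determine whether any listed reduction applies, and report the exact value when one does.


Classification (C = -10): 2F1 with upper {-5/3, 7/2}, lower {37/6}, argument x = -1. Verdict: none. A 2F1 with upper {-5/3, 7/2} fits none of I1-I6 at x = -1; the sum runs forever.

The tell: t_0 = -10 here, and the running product (prefactor -10) telescopes to a rising factorial.
Step ratio: r(k) = (-1) * (k-5/3) (k+7/2) / [(k+37/6) (k+1)] - poly over poly, x = (-1) from leading terms; C = -10 at k = 0.


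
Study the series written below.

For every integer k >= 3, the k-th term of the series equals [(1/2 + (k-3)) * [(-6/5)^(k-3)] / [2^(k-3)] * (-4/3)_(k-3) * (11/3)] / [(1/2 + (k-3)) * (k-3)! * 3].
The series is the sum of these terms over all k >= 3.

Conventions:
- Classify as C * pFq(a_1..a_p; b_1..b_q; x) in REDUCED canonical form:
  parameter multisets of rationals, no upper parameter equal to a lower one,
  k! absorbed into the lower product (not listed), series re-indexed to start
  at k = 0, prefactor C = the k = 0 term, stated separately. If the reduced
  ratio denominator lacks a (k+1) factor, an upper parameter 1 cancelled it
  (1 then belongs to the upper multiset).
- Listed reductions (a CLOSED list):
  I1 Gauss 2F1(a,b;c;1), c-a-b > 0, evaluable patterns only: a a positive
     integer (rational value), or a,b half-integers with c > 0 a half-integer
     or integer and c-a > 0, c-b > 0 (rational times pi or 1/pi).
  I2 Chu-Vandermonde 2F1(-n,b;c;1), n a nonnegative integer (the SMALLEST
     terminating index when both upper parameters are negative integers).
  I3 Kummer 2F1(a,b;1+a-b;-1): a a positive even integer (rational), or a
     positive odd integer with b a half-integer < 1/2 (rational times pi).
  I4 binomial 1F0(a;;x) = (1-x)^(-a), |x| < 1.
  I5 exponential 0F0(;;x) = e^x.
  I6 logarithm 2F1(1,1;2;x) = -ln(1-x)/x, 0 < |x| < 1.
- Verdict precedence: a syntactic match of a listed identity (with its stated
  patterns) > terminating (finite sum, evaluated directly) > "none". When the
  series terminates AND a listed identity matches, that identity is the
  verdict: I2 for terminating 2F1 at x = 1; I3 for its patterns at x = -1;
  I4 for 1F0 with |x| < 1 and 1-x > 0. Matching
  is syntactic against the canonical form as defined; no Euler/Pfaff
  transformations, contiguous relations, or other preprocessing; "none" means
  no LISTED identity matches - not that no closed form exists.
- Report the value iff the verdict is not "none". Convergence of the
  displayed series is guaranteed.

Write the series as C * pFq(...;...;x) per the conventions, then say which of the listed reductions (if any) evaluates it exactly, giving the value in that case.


Key observation: t_0 being 11/9, the constant factors (C = 11/9) combine into one prefactor.
Step ratio: r(k) = (-3/5) * (k-4/3) / [(k+1)] - rational; roots negated = parameters, x = (-3/5), C = 11/9.

This is 11/9 * 1F0(-4/3; -; -3/5) in reduced canonical form. Verdict: the binomial series (I4) matches (the 1F0 binomial series: exponent 4/3, x = -3/5). Its exact value is (11/9) * (8/5)^(4/3).


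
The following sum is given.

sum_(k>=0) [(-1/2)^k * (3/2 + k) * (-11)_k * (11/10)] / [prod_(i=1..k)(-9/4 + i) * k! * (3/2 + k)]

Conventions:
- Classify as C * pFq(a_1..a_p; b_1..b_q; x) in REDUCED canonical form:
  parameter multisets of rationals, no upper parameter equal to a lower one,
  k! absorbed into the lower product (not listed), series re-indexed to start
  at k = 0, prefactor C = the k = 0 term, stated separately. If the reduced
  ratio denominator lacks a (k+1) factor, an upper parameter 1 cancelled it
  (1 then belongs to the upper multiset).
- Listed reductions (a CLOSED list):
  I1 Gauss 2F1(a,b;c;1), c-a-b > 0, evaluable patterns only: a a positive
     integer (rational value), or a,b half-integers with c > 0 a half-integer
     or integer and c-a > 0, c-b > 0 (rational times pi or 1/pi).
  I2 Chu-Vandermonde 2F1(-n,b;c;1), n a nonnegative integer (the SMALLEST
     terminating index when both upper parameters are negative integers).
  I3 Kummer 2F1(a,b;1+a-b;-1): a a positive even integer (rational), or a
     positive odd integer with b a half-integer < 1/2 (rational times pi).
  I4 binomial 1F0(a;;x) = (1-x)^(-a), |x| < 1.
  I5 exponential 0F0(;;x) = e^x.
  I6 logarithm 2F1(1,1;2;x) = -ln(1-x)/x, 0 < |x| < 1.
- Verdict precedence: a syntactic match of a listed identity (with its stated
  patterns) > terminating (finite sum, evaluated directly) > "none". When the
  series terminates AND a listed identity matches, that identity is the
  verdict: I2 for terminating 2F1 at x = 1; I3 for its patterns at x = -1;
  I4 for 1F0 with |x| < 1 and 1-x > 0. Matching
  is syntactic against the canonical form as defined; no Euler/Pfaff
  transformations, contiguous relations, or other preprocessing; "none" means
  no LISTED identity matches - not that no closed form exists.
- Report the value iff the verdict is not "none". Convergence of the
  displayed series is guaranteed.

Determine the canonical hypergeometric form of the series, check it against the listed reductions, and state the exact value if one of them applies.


Reduced: x = -1/2, 1F1, upper = {-11}, lower = {-5/4}, C = 11/10. Verdict: terminating - no listed pattern fits, but -11 in the upper list cuts the series at k = 11; direct evaluation. Value: 42922839700633/201630161250.

Structural cue: with t_0 = 11/10, the lower running product (C = 11/10, x = -1/2) is a rising factorial.
Adjacent-term ratio: r(k) = (-1/2) * (k-11) / [(k-5/4) (k+1)] - rational in k, leading ratio (-1/2); with t_0 = 11/10, classification follows.


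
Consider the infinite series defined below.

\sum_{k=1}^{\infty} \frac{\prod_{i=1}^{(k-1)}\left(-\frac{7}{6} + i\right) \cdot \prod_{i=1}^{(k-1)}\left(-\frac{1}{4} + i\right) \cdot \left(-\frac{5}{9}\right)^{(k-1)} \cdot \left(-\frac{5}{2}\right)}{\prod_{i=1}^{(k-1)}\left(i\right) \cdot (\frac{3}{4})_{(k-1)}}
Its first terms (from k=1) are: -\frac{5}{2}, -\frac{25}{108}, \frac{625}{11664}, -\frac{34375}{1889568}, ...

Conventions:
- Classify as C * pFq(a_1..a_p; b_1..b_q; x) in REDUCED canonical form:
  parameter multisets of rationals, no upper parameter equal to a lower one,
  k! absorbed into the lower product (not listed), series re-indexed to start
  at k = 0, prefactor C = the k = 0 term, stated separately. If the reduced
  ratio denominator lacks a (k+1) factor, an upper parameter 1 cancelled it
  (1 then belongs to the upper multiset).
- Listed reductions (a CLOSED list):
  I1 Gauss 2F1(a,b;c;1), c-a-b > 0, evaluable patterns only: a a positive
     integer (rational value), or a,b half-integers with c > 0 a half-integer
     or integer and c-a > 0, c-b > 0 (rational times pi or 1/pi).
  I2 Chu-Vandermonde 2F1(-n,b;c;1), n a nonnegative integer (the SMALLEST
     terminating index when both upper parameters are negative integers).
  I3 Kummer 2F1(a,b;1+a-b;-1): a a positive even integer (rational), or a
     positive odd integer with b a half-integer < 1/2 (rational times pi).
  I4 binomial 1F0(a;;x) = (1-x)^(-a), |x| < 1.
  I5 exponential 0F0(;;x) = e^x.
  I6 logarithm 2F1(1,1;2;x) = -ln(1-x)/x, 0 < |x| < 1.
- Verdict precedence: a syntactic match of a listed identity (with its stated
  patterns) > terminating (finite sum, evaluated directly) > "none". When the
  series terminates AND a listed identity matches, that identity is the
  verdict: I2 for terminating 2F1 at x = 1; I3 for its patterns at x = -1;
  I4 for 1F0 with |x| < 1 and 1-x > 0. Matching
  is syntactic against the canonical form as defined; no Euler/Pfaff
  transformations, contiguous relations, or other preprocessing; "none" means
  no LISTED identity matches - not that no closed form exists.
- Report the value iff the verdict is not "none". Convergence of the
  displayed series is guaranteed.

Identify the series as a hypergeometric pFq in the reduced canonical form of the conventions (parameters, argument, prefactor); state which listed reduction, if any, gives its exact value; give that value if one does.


The series (x = -\frac{5}{9}) is 1F0: upper {-\frac{1}{6}}, lower {-}, prefactor -\frac{5}{2}. Verdict (x = -\frac{5}{9}): the I4 binomial reduction applies (the 1F0 binomial series: exponent 1/6, x = -\frac{5}{9}). Value: \left(-\frac{5}{2}\right) \cdot \left(\frac{14}{9}\right)^{\frac{1}{6}}.

First insight: with t_0 = -\frac{5}{2}, the running product (C = -5/2) telescopes to a rising factorial.
Adjacent-term ratio: r(k) = -\frac{5}{9} * (k-\frac{1}{6}) / [(k+1)] - rational; roots negated = parameters, x = -\frac{5}{9}, C = -\frac{5}{2}.


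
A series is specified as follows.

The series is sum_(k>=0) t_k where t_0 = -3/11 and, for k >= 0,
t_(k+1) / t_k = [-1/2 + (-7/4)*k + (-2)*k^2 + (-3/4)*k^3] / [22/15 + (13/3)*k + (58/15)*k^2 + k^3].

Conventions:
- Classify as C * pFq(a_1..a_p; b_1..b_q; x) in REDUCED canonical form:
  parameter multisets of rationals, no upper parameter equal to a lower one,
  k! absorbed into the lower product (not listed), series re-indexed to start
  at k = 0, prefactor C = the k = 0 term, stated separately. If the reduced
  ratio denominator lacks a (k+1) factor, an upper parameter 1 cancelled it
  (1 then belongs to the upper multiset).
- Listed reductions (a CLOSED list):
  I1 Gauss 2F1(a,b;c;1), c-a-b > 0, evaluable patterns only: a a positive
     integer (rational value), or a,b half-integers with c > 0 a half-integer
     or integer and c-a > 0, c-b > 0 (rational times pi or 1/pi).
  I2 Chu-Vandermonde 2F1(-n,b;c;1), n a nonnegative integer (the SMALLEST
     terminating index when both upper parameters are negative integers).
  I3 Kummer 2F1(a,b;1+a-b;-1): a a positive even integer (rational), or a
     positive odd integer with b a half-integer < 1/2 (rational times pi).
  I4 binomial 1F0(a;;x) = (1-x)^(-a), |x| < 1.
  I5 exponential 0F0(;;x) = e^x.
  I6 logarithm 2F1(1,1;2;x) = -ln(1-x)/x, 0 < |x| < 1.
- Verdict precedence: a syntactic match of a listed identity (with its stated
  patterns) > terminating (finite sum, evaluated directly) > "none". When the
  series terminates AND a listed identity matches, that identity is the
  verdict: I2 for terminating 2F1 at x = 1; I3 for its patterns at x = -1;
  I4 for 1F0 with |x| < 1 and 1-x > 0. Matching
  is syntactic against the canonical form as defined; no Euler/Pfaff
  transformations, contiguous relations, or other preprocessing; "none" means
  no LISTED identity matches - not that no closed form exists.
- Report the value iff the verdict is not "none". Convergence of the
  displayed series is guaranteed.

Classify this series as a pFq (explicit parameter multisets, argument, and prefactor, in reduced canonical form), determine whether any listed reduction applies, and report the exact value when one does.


Canonical form: C = -3/11 times 2F1 with upper {1, 1}, lower {11/5}, x = -3/4. Verdict: none. No listed pattern accepts 2F1(1, 1; 11/5; -3/4).

Structural cue: from the first term -3/11: factor the ratio over Q (prefactor -3/11): negated roots = parameters.
Term ratio: r(k) = (-3/4) * (k+1) (k+1) / [(k+11/5) (k+1)] - rational in k. x = (-3/4); t_0 = -3/11; negate the roots.
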